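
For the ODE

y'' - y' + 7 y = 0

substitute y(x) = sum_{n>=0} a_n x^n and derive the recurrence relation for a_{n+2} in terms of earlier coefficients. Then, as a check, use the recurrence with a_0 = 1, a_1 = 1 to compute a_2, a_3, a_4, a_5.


Substitute y = sum_n a_n x^n.
y''(x) has coefficient (n+2)(n+1) a_{n+2} at x^n;
-y'(x) has coefficient -(n+1) a_{n+1} at x^n;
7 y(x) has coefficient 7 a_n at x^n.
Matching x^n: (n+2)(n+1) a_{n+2} - (n+1) a_{n+1} + 7 a_n = 0.
Thus a_{n+2} = [(n+1) a_{n+1} - 7 a_n] / ((n+1)(n+2)).

Check with a_0 = 1, a_1 = 1 (apply the recurrence for n = 0, 1, 2, 3): a_0 = 1, a_1 = 1, a_2 = -3, a_3 = -13/6, a_4 = 29/24, a_5 = 1.

a_(n+2) = [(n+1) a_(n+1) - 7 a_n] / ((n+1)(n+2)); check: a_0 = 1, a_1 = 1, a_2 = -3, a_3 = -13/6, a_4 = 29/24, a_5 = 1


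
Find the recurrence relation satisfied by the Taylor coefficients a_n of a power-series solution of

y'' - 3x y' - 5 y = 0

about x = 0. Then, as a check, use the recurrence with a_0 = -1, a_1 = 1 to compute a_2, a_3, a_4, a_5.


Substitute y = sum_n a_n x^n.
y''(x) has coefficient (n+2)(n+1) a_{n+2} at x^n;
-3 x y'(x) has coefficient -3 n a_n at x^n (shift);
-5 y(x) has coefficient -5 a_n at x^n.
Matching x^n: (n+2)(n+1) a_{n+2} + (-3n - 5) a_n = 0.
Thus a_{n+2} = (3n + 5) / ((n+1)(n+2)) * a_n.

Check with a_0 = -1, a_1 = 1 (apply the recurrence for n = 0, 1, 2, 3): a_0 = -1, a_1 = 1, a_2 = -5/2, a_3 = 4/3, a_4 = -55/24, a_5 = 14/15.

a_(n+2) = (3n + 5) / ((n+1)(n+2)) * a_n; check: a_0 = -1, a_1 = 1, a_2 = -5/2, a_3 = 4/3, a_4 = -55/24, a_5 = 14/15


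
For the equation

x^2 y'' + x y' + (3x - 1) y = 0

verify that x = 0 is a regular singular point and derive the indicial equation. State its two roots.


Divide by x^2 to reach normal form y'' + P_1(x) y' + P_2(x) y = 0 with P_1(x) = 1/x and P_2(x) = 3/x - 1/x^2.
x = 0 is a singular point because the y'-coefficient 1/x has a pole at x = 0 and the y-coefficient 3/x - 1/x^2 has a pole at x = 0.
It is a regular singular point because x P_1(x) = p(x) = 1 and x^2 P_2(x) = q(x) = 3x - 1 are polynomials, hence analytic at x = 0.
p(0) = 1,  q(0) = -1.
Indicial equation: r(r-1) + p(0) r + q(0) = 0, i.e. r^2 + (p(0) - 1) r + q(0) = 0, i.e. r^2 - 1 = 0.
Discriminant: (0)^2 - 4(-1) = 4, so r = (0 ± 2)/2.
Solving: r_1 = 1, r_2 = -1.

indicial: r^2 - 1 = 0; roots r_1 = 1, r_2 = -1


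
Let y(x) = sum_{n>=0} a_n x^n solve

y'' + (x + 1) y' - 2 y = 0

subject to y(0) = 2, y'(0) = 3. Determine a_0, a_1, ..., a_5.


Ansatz: y(x) = sum_{n>=0} a_n x^n, so y'(x) = sum_{n>=1} n a_n x^(n-1) and y''(x) = sum_{n>=2} n(n-1) a_n x^(n-2).
Substitute into P(x) y'' + Q(x) y' + R(x) y = 0 with P(x) = 1, Q(x) = x + 1, R(x) = -2, and match powers of x.
Initial conditions: a_0 = 2, a_1 = 3.
Setting the coefficient of each power of x to zero and solving order by order (substituting the coefficients already found):
  x^0: 2 a_2 + a_1 - 2 a_0 = 0  ->  2 a_2 = -a_1 + 2 a_0 = 1  ->  a_2 = 1/2
  x^1: 6 a_3 + 2 a_2 - a_1 = 0  ->  6 a_3 = -2 a_2 + a_1 = 2  ->  a_3 = 1/3
  x^2: 12 a_4 + 3 a_3 = 0  ->  12 a_4 = -3 a_3 = -1  ->  a_4 = -1/12
  x^3: 20 a_5 + 4 a_4 + a_3 = 0  ->  20 a_5 = -4 a_4 - a_3 = 0  ->  a_5 = 0
Truncated series: y(x) = 2 + 3 x + (1/2) x^2 + (1/3) x^3 - (1/12) x^4 + O(x^6).

a_0 = 2; a_1 = 3; a_2 = 1/2; a_3 = 1/3; a_4 = -1/12; a_5 = 0


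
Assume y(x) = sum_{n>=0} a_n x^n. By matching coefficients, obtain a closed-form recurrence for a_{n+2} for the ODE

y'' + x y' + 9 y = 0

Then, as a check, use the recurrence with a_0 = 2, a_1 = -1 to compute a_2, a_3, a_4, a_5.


Substitute y = sum_n a_n x^n.
y''(x) has coefficient (n+2)(n+1) a_{n+2} at x^n;
x y'(x) has coefficient n a_n at x^n (shift);
9 y(x) has coefficient 9 a_n at x^n.
Matching x^n: (n+2)(n+1) a_{n+2} + (n + 9) a_n = 0.
Thus a_{n+2} = (-n - 9) / ((n+1)(n+2)) * a_n.

Check with a_0 = 2, a_1 = -1 (apply the recurrence for n = 0, 1, 2, 3): a_0 = 2, a_1 = -1, a_2 = -9, a_3 = 5/3, a_4 = 33/4, a_5 = -1.

a_(n+2) = (-n - 9) / ((n+1)(n+2)) * a_n; check: a_0 = 2, a_1 = -1, a_2 = -9, a_3 = 5/3, a_4 = 33/4, a_5 = -1


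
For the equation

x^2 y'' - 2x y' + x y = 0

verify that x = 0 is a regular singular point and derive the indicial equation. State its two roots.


Divide by x^2 to reach normal form y'' + P_1(x) y' + P_2(x) y = 0 with P_1(x) = -2/x and P_2(x) = 1/x.
x = 0 is a singular point because the y'-coefficient -2/x has a pole at x = 0 and the y-coefficient 1/x has a pole at x = 0.
It is a regular singular point because x P_1(x) = p(x) = -2 and x^2 P_2(x) = q(x) = x are polynomials, hence analytic at x = 0.
p(0) = -2,  q(0) = 0.
Indicial equation: r(r-1) + p(0) r + q(0) = 0, i.e. r^2 + (p(0) - 1) r + q(0) = 0, i.e. r^2 - 3 r = 0.
Discriminant: (-3)^2 - 4(0) = 9, so r = (3 ± 3)/2.
Solving: r_1 = 3, r_2 = 0.

indicial: r^2 - 3 r = 0; roots r_1 = 3, r_2 = 0


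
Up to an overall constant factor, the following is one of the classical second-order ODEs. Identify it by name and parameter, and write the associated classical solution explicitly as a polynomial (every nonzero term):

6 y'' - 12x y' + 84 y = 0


All three coefficients share the factor 6; dividing through by 6 gives  y'' - 2x y' + 14 y = 0.
This matches the Hermite equation y'' - 2x y' + 2n y = 0 with 2n = 14, so n = 7; the polynomial solution is H_7(x).
With y = sum_k a_k x^k, matching x^k gives (k+2)(k+1) a_{k+2} = 2(k - n) a_k = 2(k - 7) a_k. The right side vanishes at k = 7, so the series with the parity of 7 terminates at degree 7.
Standard normalization: leading coefficient of H_n is 2^n, so a_7 = 2^7 = 128. Work downward with a_k = (k+1)(k+2) a_{k+2} / (2(k - n)):
  a_5 = (6)(7)(128) / (2(5 - 7)) = 5376/(-4) = -1344
  a_3 = (4)(5)(-1344) / (2(3 - 7)) = -26880/(-8) = 3360
  a_1 = (2)(3)(3360) / (2(1 - 7)) = 20160/(-12) = -1680
Hence H_7(x) = 128 x^7 - 1344 x^5 + 3360 x^3 - 1680 x.

H_7(x); series = 128 x^7 - 1344 x^5 + 3360 x^3 - 1680 x


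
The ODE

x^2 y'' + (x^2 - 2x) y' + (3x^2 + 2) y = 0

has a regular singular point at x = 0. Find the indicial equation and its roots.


Divide by x^2 to reach normal form y'' + P_1(x) y' + P_2(x) y = 0 with P_1(x) = 1 - 2/x and P_2(x) = 3 + 2/x^2.
x = 0 is a singular point because the y'-coefficient 1 - 2/x has a pole at x = 0 and the y-coefficient 3 + 2/x^2 has a pole at x = 0.
It is a regular singular point because x P_1(x) = p(x) = x - 2 and x^2 P_2(x) = q(x) = 3x^2 + 2 are polynomials, hence analytic at x = 0.
p(0) = -2,  q(0) = 2.
Indicial equation: r(r-1) + p(0) r + q(0) = 0, i.e. r^2 + (p(0) - 1) r + q(0) = 0, i.e. r^2 - 3 r + 2 = 0.
Discriminant: (-3)^2 - 4(2) = 1, so r = (3 ± 1)/2.
Solving: r_1 = 2, r_2 = 1.

indicial: r^2 - 3 r + 2 = 0; roots r_1 = 2, r_2 = 1


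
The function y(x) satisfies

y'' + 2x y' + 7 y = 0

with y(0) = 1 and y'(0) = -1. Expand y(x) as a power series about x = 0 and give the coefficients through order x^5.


Ansatz: y(x) = sum_{n>=0} a_n x^n, so y'(x) = sum_{n>=1} n a_n x^(n-1) and y''(x) = sum_{n>=2} n(n-1) a_n x^(n-2).
Substitute into P(x) y'' + Q(x) y' + R(x) y = 0 with P(x) = 1, Q(x) = 2x, R(x) = 7, and match powers of x.
Initial conditions: a_0 = 1, a_1 = -1.
Setting the coefficient of each power of x to zero and solving order by order (substituting the coefficients already found):
  x^0: 2 a_2 + 7 a_0 = 0  ->  2 a_2 = -7 a_0 = -7  ->  a_2 = -7/2
  x^1: 6 a_3 + 9 a_1 = 0  ->  6 a_3 = -9 a_1 = 9  ->  a_3 = 3/2
  x^2: 12 a_4 + 11 a_2 = 0  ->  12 a_4 = -11 a_2 = 77/2  ->  a_4 = 77/24
  x^3: 20 a_5 + 13 a_3 = 0  ->  20 a_5 = -13 a_3 = -39/2  ->  a_5 = -39/40
Truncated series: y(x) = 1 - x - (7/2) x^2 + (3/2) x^3 + (77/24) x^4 - (39/40) x^5 + O(x^6).

a_0 = 1; a_1 = -1; a_2 = -7/2; a_3 = 3/2; a_4 = 77/24; a_5 = -39/40


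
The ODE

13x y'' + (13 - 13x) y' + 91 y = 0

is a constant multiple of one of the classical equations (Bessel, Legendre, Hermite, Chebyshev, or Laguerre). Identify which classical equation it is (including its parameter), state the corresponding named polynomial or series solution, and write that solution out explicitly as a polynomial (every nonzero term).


All three coefficients share the factor 13; dividing through by 13 gives  x y'' + (1 - x) y' + 7 y = 0.
This matches the Laguerre equation x y'' + (1 - x) y' + n y = 0 with n = 7; the polynomial solution is L_7(x).
With y = sum_k a_k x^k, matching x^k gives (k+1)k a_{k+1} + (k+1) a_{k+1} - k a_k + n a_k = 0, i.e. (k+1)^2 a_{k+1} = (k - n) a_k = (k - 7) a_k. The right side vanishes at k = 7, so the series terminates at degree 7.
Standard normalization L_n(0) = 1 gives a_0 = 1. Work upward with a_{k+1} = (k - 7) a_k / (k+1)^2:
  a_1 = (0 - 7)(1) / 1^2 = -7/1 = -7
  a_2 = (1 - 7)(-7) / 2^2 = 42/4 = 21/2
  a_3 = (2 - 7)(21/2) / 3^2 = (-105/2)/9 = -35/6
  a_4 = (3 - 7)(-35/6) / 4^2 = (70/3)/16 = 35/24
  a_5 = (4 - 7)(35/24) / 5^2 = (-35/8)/25 = -7/40
  a_6 = (5 - 7)(-7/40) / 6^2 = (7/20)/36 = 7/720
  a_7 = (6 - 7)(7/720) / 7^2 = (-7/720)/49 = -1/5040
Hence L_7(x) = -x^7/5040 + 7 x^6/720 - 7 x^5/40 + 35 x^4/24 - 35 x^3/6 + 21 x^2/2 - 7 x + 1.

L_7(x); series = -x^7/5040 + 7 x^6/720 - 7 x^5/40 + 35 x^4/24 - 35 x^3/6 + 21 x^2/2 - 7 x + 1


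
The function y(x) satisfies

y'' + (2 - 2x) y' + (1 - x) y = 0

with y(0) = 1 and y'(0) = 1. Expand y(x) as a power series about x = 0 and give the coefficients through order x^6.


Ansatz: y(x) = sum_{n>=0} a_n x^n, so y'(x) = sum_{n>=1} n a_n x^(n-1) and y''(x) = sum_{n>=2} n(n-1) a_n x^(n-2).
Substitute into P(x) y'' + Q(x) y' + R(x) y = 0 with P(x) = 1, Q(x) = 2 - 2x, R(x) = 1 - x, and match powers of x.
Initial conditions: a_0 = 1, a_1 = 1.
Setting the coefficient of each power of x to zero and solving order by order (substituting the coefficients already found):
  x^0: 2 a_2 + 2 a_1 + a_0 = 0  ->  2 a_2 = -2 a_1 - a_0 = -3  ->  a_2 = -3/2
  x^1: 6 a_3 + 4 a_2 - a_1 - a_0 = 0  ->  6 a_3 = -4 a_2 + a_1 + a_0 = 8  ->  a_3 = 4/3
  x^2: 12 a_4 + 6 a_3 - 3 a_2 - a_1 = 0  ->  12 a_4 = -6 a_3 + 3 a_2 + a_1 = -23/2  ->  a_4 = -23/24
  x^3: 20 a_5 + 8 a_4 - 5 a_3 - a_2 = 0  ->  20 a_5 = -8 a_4 + 5 a_3 + a_2 = 77/6  ->  a_5 = 77/120
  x^4: 30 a_6 + 10 a_5 - 7 a_4 - a_3 = 0  ->  30 a_6 = -10 a_5 + 7 a_4 + a_3 = -283/24  ->  a_6 = -283/720
Truncated series: y(x) = 1 + x - (3/2) x^2 + (4/3) x^3 - (23/24) x^4 + (77/120) x^5 - (283/720) x^6 + O(x^7).

a_0 = 1; a_1 = 1; a_2 = -3/2; a_3 = 4/3; a_4 = -23/24; a_5 = 77/120; a_6 = -283/720


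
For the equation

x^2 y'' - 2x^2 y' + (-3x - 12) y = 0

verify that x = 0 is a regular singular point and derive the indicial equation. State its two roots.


Divide by x^2 to reach normal form y'' + P_1(x) y' + P_2(x) y = 0 with P_1(x) = -2 and P_2(x) = -3/x - 12/x^2.
x = 0 is a singular point because the y-coefficient -3/x - 12/x^2 has a pole at x = 0.
It is a regular singular point because x P_1(x) = p(x) = -2x and x^2 P_2(x) = q(x) = -3x - 12 are polynomials, hence analytic at x = 0.
p(0) = 0,  q(0) = -12.
Indicial equation: r(r-1) + p(0) r + q(0) = 0, i.e. r^2 + (p(0) - 1) r + q(0) = 0, i.e. r^2 - 1 r - 12 = 0.
Discriminant: (-1)^2 - 4(-12) = 49, so r = (1 ± 7)/2.
Solving: r_1 = 4, r_2 = -3.

indicial: r^2 - 1 r - 12 = 0; roots r_1 = 4, r_2 = -3


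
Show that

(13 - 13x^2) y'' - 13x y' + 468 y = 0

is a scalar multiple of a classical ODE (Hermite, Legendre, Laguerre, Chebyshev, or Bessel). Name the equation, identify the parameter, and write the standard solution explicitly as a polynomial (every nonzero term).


All three coefficients share the factor 13; dividing through by 13 gives  (1 - x^2) y'' - x y' + 36 y = 0.
This matches the Chebyshev equation (1 - x^2) y'' - x y' + n^2 y = 0 (note the -x y' term, not -2x y') with n^2 = 36, so n = 6; the polynomial solution is T_6(x).
With y = sum_k a_k x^k, matching x^k gives (k+2)(k+1) a_{k+2} = (k^2 - n^2) a_k = (k - 6)(k + 6) a_k. The right side vanishes at k = 6, so the series with the parity of 6 terminates at degree 6.
Standard normalization: leading coefficient of T_n is 2^(n-1), so a_6 = 2^5 = 32. Work downward with a_k = (k+1)(k+2) a_{k+2} / ((k - 6)(k + 6)):
  a_4 = (5)(6)(32) / ((4 - 6)(4 + 6)) = 960/(-20) = -48
  a_2 = (3)(4)(-48) / ((2 - 6)(2 + 6)) = -576/(-32) = 18
  a_0 = (1)(2)(18) / ((0 - 6)(0 + 6)) = 36/(-36) = -1
Hence T_6(x) = 32 x^6 - 48 x^4 + 18 x^2 - 1.

T_6(x); series = 32 x^6 - 48 x^4 + 18 x^2 - 1


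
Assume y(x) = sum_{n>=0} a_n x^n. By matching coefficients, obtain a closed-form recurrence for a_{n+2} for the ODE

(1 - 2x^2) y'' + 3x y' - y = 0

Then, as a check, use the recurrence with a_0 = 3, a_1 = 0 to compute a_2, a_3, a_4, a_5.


Substitute y = sum_n a_n x^n.
(1 - 2 x^2) y'' contributes (n+2)(n+1) a_{n+2} - 2 n(n-1) a_n at x^n.
3 x y'(x) contributes 3 n a_n at x^n.
-y(x) contributes -1 a_n at x^n.
Matching x^n: (n+2)(n+1) a_{n+2} + (-2 n(n-1) + 3 n - 1) a_n = 0.
Thus a_{n+2} = (2 n(n-1) - 3 n + 1) / ((n+1)(n+2)) * a_n.

Check with a_0 = 3, a_1 = 0 (apply the recurrence for n = 0, 1, 2, 3): a_0 = 3, a_1 = 0, a_2 = 3/2, a_3 = 0, a_4 = -1/8, a_5 = 0.

a_(n+2) = (2 n(n-1) - 3 n + 1) / ((n+1)(n+2)) * a_n; check: a_0 = 3, a_1 = 0, a_2 = 3/2, a_3 = 0, a_4 = -1/8, a_5 = 0


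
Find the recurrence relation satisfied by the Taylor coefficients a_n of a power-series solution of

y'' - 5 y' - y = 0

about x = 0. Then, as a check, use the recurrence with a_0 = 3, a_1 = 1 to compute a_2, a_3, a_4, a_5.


Substitute y = sum_n a_n x^n.
y''(x) has coefficient (n+2)(n+1) a_{n+2} at x^n;
-5 y'(x) has coefficient -5 (n+1) a_{n+1} at x^n;
-y(x) has coefficient -1 a_n at x^n.
Matching x^n: (n+2)(n+1) a_{n+2} - 5 (n+1) a_{n+1} - 1 a_n = 0.
Thus a_{n+2} = [5 (n+1) a_{n+1} + 1 a_n] / ((n+1)(n+2)).

Check with a_0 = 3, a_1 = 1 (apply the recurrence for n = 0, 1, 2, 3): a_0 = 3, a_1 = 1, a_2 = 4, a_3 = 41/6, a_4 = 71/8, a_5 = 553/60.

a_(n+2) = [5 (n+1) a_(n+1) + 1 a_n] / ((n+1)(n+2)); check: a_0 = 3, a_1 = 1, a_2 = 4, a_3 = 41/6, a_4 = 71/8, a_5 = 553/60


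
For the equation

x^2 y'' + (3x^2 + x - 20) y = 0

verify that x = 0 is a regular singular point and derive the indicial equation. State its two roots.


Divide by x^2 to reach normal form y'' + P_1(x) y' + P_2(x) y = 0 with P_1(x) = 0 and P_2(x) = 3 + 1/x - 20/x^2.
x = 0 is a singular point because the y-coefficient 3 + 1/x - 20/x^2 has a pole at x = 0.
It is a regular singular point because x P_1(x) = p(x) = 0 and x^2 P_2(x) = q(x) = 3x^2 + x - 20 are polynomials, hence analytic at x = 0.
p(0) = 0,  q(0) = -20.
Indicial equation: r(r-1) + p(0) r + q(0) = 0, i.e. r^2 + (p(0) - 1) r + q(0) = 0, i.e. r^2 - 1 r - 20 = 0.
Discriminant: (-1)^2 - 4(-20) = 81, so r = (1 ± 9)/2.
Solving: r_1 = 5, r_2 = -4.

indicial: r^2 - 1 r - 20 = 0; roots r_1 = 5, r_2 = -4


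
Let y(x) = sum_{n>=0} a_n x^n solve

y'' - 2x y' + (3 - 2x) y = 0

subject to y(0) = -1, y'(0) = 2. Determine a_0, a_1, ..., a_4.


Ansatz: y(x) = sum_{n>=0} a_n x^n, so y'(x) = sum_{n>=1} n a_n x^(n-1) and y''(x) = sum_{n>=2} n(n-1) a_n x^(n-2).
Substitute into P(x) y'' + Q(x) y' + R(x) y = 0 with P(x) = 1, Q(x) = -2x, R(x) = 3 - 2x, and match powers of x.
Initial conditions: a_0 = -1, a_1 = 2.
Setting the coefficient of each power of x to zero and solving order by order (substituting the coefficients already found):
  x^0: 2 a_2 + 3 a_0 = 0  ->  2 a_2 = -3 a_0 = 3  ->  a_2 = 3/2
  x^1: 6 a_3 + a_1 - 2 a_0 = 0  ->  6 a_3 = -a_1 + 2 a_0 = -4  ->  a_3 = -2/3
  x^2: 12 a_4 - a_2 - 2 a_1 = 0  ->  12 a_4 = a_2 + 2 a_1 = 11/2  ->  a_4 = 11/24
Truncated series: y(x) = -1 + 2 x + (3/2) x^2 - (2/3) x^3 + (11/24) x^4 + O(x^5).

a_0 = -1; a_1 = 2; a_2 = 3/2; a_3 = -2/3; a_4 = 11/24


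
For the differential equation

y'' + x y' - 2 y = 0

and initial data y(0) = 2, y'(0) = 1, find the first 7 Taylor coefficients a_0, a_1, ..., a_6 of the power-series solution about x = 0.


Ansatz: y(x) = sum_{n>=0} a_n x^n, so y'(x) = sum_{n>=1} n a_n x^(n-1) and y''(x) = sum_{n>=2} n(n-1) a_n x^(n-2).
Substitute into P(x) y'' + Q(x) y' + R(x) y = 0 with P(x) = 1, Q(x) = x, R(x) = -2, and match powers of x.
Initial conditions: a_0 = 2, a_1 = 1.
Setting the coefficient of each power of x to zero and solving order by order (substituting the coefficients already found):
  x^0: 2 a_2 - 2 a_0 = 0  ->  2 a_2 = 2 a_0 = 4  ->  a_2 = 2
  x^1: 6 a_3 - a_1 = 0  ->  6 a_3 = a_1 = 1  ->  a_3 = 1/6
  x^2: 12 a_4 = 0  ->  a_4 = 0
  x^3: 20 a_5 + a_3 = 0  ->  20 a_5 = -a_3 = -1/6  ->  a_5 = -1/120
  x^4: 30 a_6 + 2 a_4 = 0  ->  30 a_6 = -2 a_4 = 0  ->  a_6 = 0
Truncated series: y(x) = 2 + x + 2 x^2 + (1/6) x^3 - (1/120) x^5 + O(x^7).

a_0 = 2; a_1 = 1; a_2 = 2; a_3 = 1/6; a_4 = 0; a_5 = -1/120; a_6 = 0


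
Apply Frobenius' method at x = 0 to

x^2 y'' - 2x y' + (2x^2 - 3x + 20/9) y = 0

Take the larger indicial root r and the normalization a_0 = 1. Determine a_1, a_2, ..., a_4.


Write in Frobenius form y'' + (p(x)/x) y' + (q(x)/x^2) y = 0:
  p(x) = -2,  q(x) = 2x^2 - 3x + 20/9.
Indicial equation: r(r-1) + (-2) r + (20/9) = 0 -> roots r_1 = 5/3, r_2 = 4/3.
Take r = r_1 = 5/3. Let y(x) = x^r sum_{n>=0} a_n x^n with a_0 = 1.
Substitute y = x^r sum a_n x^n and match x^{r+n}. The recurrence is
  D(n) a_n - 3 a_{n-1} + 2 a_{n-2} = 0,  where D(n) = (r+n)(r+n-1) + (-2)(r+n) + (20/9).
  a_n = [3 a_{n-1} - 2 a_{n-2}] / D(n).
Since the indicial polynomial factors as (r - r_1)(r - r_2), D(n) = (r_1 + n - r_1)(r_1 + n - r_2) = n(n + 1/3).
Evaluating step by step (a_0 = 1):
  n = 1: D(1) = 1(1 + 1/3) = 4/3; numerator = 3(1) = 3; a_1 = (3)/(4/3) = 9/4
  n = 2: D(2) = 2(2 + 1/3) = 14/3; numerator = 3(9/4) - 2(1) = 19/4; a_2 = (19/4)/(14/3) = 57/56
  n = 3: D(3) = 3(3 + 1/3) = 10; numerator = 3(57/56) - 2(9/4) = -81/56; a_3 = (-81/56)/(10) = -81/560
  n = 4: D(4) = 4(4 + 1/3) = 52/3; numerator = 3(-81/560) - 2(57/56) = -1383/560; a_4 = (-1383/560)/(52/3) = -4149/29120

r = 5/3; a_0 = 1; a_1 = 9/4; a_2 = 57/56; a_3 = -81/560; a_4 = -4149/29120


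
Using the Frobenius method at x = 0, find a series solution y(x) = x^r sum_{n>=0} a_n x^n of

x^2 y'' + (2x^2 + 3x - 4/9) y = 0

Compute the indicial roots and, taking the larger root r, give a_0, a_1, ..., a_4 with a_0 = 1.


Write in Frobenius form y'' + (p(x)/x) y' + (q(x)/x^2) y = 0:
  p(x) = 0,  q(x) = 2x^2 + 3x - 4/9.
Indicial equation: r(r-1) + (0) r + (-4/9) = 0 -> roots r_1 = 4/3, r_2 = -1/3.
Take r = r_1 = 4/3. Let y(x) = x^r sum_{n>=0} a_n x^n with a_0 = 1.
Substitute y = x^r sum a_n x^n and match x^{r+n}. The recurrence is
  D(n) a_n + 3 a_{n-1} + 2 a_{n-2} = 0,  where D(n) = (r+n)(r+n-1) + (0)(r+n) + (-4/9).
  a_n = [-3 a_{n-1} - 2 a_{n-2}] / D(n).
Since the indicial polynomial factors as (r - r_1)(r - r_2), D(n) = (r_1 + n - r_1)(r_1 + n - r_2) = n(n + 5/3).
Evaluating step by step (a_0 = 1):
  n = 1: D(1) = 1(1 + 5/3) = 8/3; numerator = -3(1) = -3; a_1 = (-3)/(8/3) = -9/8
  n = 2: D(2) = 2(2 + 5/3) = 22/3; numerator = -3(-9/8) - 2(1) = 11/8; a_2 = (11/8)/(22/3) = 3/16
  n = 3: D(3) = 3(3 + 5/3) = 14; numerator = -3(3/16) - 2(-9/8) = 27/16; a_3 = (27/16)/(14) = 27/224
  n = 4: D(4) = 4(4 + 5/3) = 68/3; numerator = -3(27/224) - 2(3/16) = -165/224; a_4 = (-165/224)/(68/3) = -495/15232

r = 4/3; a_0 = 1; a_1 = -9/8; a_2 = 3/16; a_3 = 27/224; a_4 = -495/15232


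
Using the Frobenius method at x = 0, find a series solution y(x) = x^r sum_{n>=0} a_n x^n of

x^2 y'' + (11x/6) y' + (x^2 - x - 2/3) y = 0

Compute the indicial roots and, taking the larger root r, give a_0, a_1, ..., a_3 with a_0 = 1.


Write in Frobenius form y'' + (p(x)/x) y' + (q(x)/x^2) y = 0:
  p(x) = 11/6,  q(x) = x^2 - x - 2/3.
Indicial equation: r(r-1) + (11/6) r + (-2/3) = 0 -> roots r_1 = 1/2, r_2 = -4/3.
Take r = r_1 = 1/2. Let y(x) = x^r sum_{n>=0} a_n x^n with a_0 = 1.
Substitute y = x^r sum a_n x^n and match x^{r+n}. The recurrence is
  D(n) a_n - 1 a_{n-1} + 1 a_{n-2} = 0,  where D(n) = (r+n)(r+n-1) + (11/6)(r+n) + (-2/3).
  a_n = [1 a_{n-1} - 1 a_{n-2}] / D(n).
Since the indicial polynomial factors as (r - r_1)(r - r_2), D(n) = (r_1 + n - r_1)(r_1 + n - r_2) = n(n + 11/6).
Evaluating step by step (a_0 = 1):
  n = 1: D(1) = 1(1 + 11/6) = 17/6; numerator = 1(1) = 1; a_1 = (1)/(17/6) = 6/17
  n = 2: D(2) = 2(2 + 11/6) = 23/3; numerator = 1(6/17) - 1(1) = -11/17; a_2 = (-11/17)/(23/3) = -33/391
  n = 3: D(3) = 3(3 + 11/6) = 29/2; numerator = 1(-33/391) - 1(6/17) = -171/391; a_3 = (-171/391)/(29/2) = -342/11339

r = 1/2; a_0 = 1; a_1 = 6/17; a_2 = -33/391; a_3 = -342/11339


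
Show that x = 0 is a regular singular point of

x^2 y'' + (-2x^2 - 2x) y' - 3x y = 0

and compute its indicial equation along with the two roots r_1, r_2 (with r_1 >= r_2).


Divide by x^2 to reach normal form y'' + P_1(x) y' + P_2(x) y = 0 with P_1(x) = -2 - 2/x and P_2(x) = -3/x.
x = 0 is a singular point because the y'-coefficient -2 - 2/x has a pole at x = 0 and the y-coefficient -3/x has a pole at x = 0.
It is a regular singular point because x P_1(x) = p(x) = -2x - 2 and x^2 P_2(x) = q(x) = -3x are polynomials, hence analytic at x = 0.
p(0) = -2,  q(0) = 0.
Indicial equation: r(r-1) + p(0) r + q(0) = 0, i.e. r^2 + (p(0) - 1) r + q(0) = 0, i.e. r^2 - 3 r = 0.
Discriminant: (-3)^2 - 4(0) = 9, so r = (3 ± 3)/2.
Solving: r_1 = 3, r_2 = 0.

indicial: r^2 - 3 r = 0; roots r_1 = 3, r_2 = 0


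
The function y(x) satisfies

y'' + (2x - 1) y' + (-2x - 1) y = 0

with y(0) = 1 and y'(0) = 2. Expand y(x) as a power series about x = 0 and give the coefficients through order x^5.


Ansatz: y(x) = sum_{n>=0} a_n x^n, so y'(x) = sum_{n>=1} n a_n x^(n-1) and y''(x) = sum_{n>=2} n(n-1) a_n x^(n-2).
Substitute into P(x) y'' + Q(x) y' + R(x) y = 0 with P(x) = 1, Q(x) = 2x - 1, R(x) = -2x - 1, and match powers of x.
Initial conditions: a_0 = 1, a_1 = 2.
Setting the coefficient of each power of x to zero and solving order by order (substituting the coefficients already found):
  x^0: 2 a_2 - a_1 - a_0 = 0  ->  2 a_2 = a_1 + a_0 = 3  ->  a_2 = 3/2
  x^1: 6 a_3 - 2 a_2 + a_1 - 2 a_0 = 0  ->  6 a_3 = 2 a_2 - a_1 + 2 a_0 = 3  ->  a_3 = 1/2
  x^2: 12 a_4 - 3 a_3 + 3 a_2 - 2 a_1 = 0  ->  12 a_4 = 3 a_3 - 3 a_2 + 2 a_1 = 1  ->  a_4 = 1/12
  x^3: 20 a_5 - 4 a_4 + 5 a_3 - 2 a_2 = 0  ->  20 a_5 = 4 a_4 - 5 a_3 + 2 a_2 = 5/6  ->  a_5 = 1/24
Truncated series: y(x) = 1 + 2 x + (3/2) x^2 + (1/2) x^3 + (1/12) x^4 + (1/24) x^5 + O(x^6).

a_0 = 1; a_1 = 2; a_2 = 3/2; a_3 = 1/2; a_4 = 1/12; a_5 = 1/24


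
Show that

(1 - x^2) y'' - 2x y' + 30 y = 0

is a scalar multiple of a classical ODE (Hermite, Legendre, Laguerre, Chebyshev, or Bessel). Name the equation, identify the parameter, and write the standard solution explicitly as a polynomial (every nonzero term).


The equation is already in a standard form:  (1 - x^2) y'' - 2x y' + 30 y = 0.
This matches the Legendre equation (1 - x^2) y'' - 2x y' + n(n+1) y = 0 (note the -2x y' term) with n(n+1) = 30, so n = 5; the polynomial solution is P_5(x).
With y = sum_k a_k x^k, matching x^k gives (k+2)(k+1) a_{k+2} = [k(k+1) - n(n+1)] a_k = (k - 5)(k + 6) a_k. The right side vanishes at k = 5, so the series with the parity of 5 terminates at degree 5.
Standard normalization (P_n(1) = 1): leading coefficient (2n)!/(2^n (n!)^2) = 3628800/(32*14400) = 63/8, so a_5 = 63/8. Work downward with a_k = (k+1)(k+2) a_{k+2} / ((k - 5)(k + 6)):
  a_3 = (4)(5)(63/8) / ((3 - 5)(3 + 6)) = (315/2)/(-18) = -35/4
  a_1 = (2)(3)(-35/4) / ((1 - 5)(1 + 6)) = (-105/2)/(-28) = 15/8
Hence P_5(x) = 63 x^5/8 - 35 x^3/4 + 15 x/8.

P_5(x); series = 63 x^5/8 - 35 x^3/4 + 15 x/8


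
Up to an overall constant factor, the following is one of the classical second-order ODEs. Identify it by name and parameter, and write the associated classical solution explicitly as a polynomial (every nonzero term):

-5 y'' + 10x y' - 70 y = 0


All three coefficients share the factor -5; dividing through by -5 gives  y'' - 2x y' + 14 y = 0.
This matches the Hermite equation y'' - 2x y' + 2n y = 0 with 2n = 14, so n = 7; the polynomial solution is H_7(x).
With y = sum_k a_k x^k, matching x^k gives (k+2)(k+1) a_{k+2} = 2(k - n) a_k = 2(k - 7) a_k. The right side vanishes at k = 7, so the series with the parity of 7 terminates at degree 7.
Standard normalization: leading coefficient of H_n is 2^n, so a_7 = 2^7 = 128. Work downward with a_k = (k+1)(k+2) a_{k+2} / (2(k - n)):
  a_5 = (6)(7)(128) / (2(5 - 7)) = 5376/(-4) = -1344
  a_3 = (4)(5)(-1344) / (2(3 - 7)) = -26880/(-8) = 3360
  a_1 = (2)(3)(3360) / (2(1 - 7)) = 20160/(-12) = -1680
Hence H_7(x) = 128 x^7 - 1344 x^5 + 3360 x^3 - 1680 x.

H_7(x); series = 128 x^7 - 1344 x^5 + 3360 x^3 - 1680 x


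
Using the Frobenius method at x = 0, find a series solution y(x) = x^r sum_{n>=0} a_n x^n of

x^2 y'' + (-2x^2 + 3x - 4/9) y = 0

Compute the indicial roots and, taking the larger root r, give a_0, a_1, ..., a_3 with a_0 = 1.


Write in Frobenius form y'' + (p(x)/x) y' + (q(x)/x^2) y = 0:
  p(x) = 0,  q(x) = -2x^2 + 3x - 4/9.
Indicial equation: r(r-1) + (0) r + (-4/9) = 0 -> roots r_1 = 4/3, r_2 = -1/3.
Take r = r_1 = 4/3. Let y(x) = x^r sum_{n>=0} a_n x^n with a_0 = 1.
Substitute y = x^r sum a_n x^n and match x^{r+n}. The recurrence is
  D(n) a_n + 3 a_{n-1} - 2 a_{n-2} = 0,  where D(n) = (r+n)(r+n-1) + (0)(r+n) + (-4/9).
  a_n = [-3 a_{n-1} + 2 a_{n-2}] / D(n).
Since the indicial polynomial factors as (r - r_1)(r - r_2), D(n) = (r_1 + n - r_1)(r_1 + n - r_2) = n(n + 5/3).
Evaluating step by step (a_0 = 1):
  n = 1: D(1) = 1(1 + 5/3) = 8/3; numerator = -3(1) = -3; a_1 = (-3)/(8/3) = -9/8
  n = 2: D(2) = 2(2 + 5/3) = 22/3; numerator = -3(-9/8) + 2(1) = 43/8; a_2 = (43/8)/(22/3) = 129/176
  n = 3: D(3) = 3(3 + 5/3) = 14; numerator = -3(129/176) + 2(-9/8) = -783/176; a_3 = (-783/176)/(14) = -783/2464

r = 4/3; a_0 = 1; a_1 = -9/8; a_2 = 129/176; a_3 = -783/2464


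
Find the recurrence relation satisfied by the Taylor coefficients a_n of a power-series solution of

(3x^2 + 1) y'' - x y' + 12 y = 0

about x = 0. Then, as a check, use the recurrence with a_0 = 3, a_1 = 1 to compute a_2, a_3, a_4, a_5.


Substitute y = sum_n a_n x^n.
(1 + 3 x^2) y'' contributes (n+2)(n+1) a_{n+2} + 3 n(n-1) a_n at x^n.
-x y'(x) contributes -n a_n at x^n.
12 y(x) contributes 12 a_n at x^n.
Matching x^n: (n+2)(n+1) a_{n+2} + (3 n(n-1) - n + 12) a_n = 0.
Thus a_{n+2} = (-3 n(n-1) + n - 12) / ((n+1)(n+2)) * a_n.

Check with a_0 = 3, a_1 = 1 (apply the recurrence for n = 0, 1, 2, 3): a_0 = 3, a_1 = 1, a_2 = -18, a_3 = -11/6, a_4 = 24, a_5 = 99/40.

a_(n+2) = (-3 n(n-1) + n - 12) / ((n+1)(n+2)) * a_n; check: a_0 = 3, a_1 = 1, a_2 = -18, a_3 = -11/6, a_4 = 24, a_5 = 99/40


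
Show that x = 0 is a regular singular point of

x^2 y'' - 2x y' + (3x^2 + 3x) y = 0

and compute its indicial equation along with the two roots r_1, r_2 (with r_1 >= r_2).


Divide by x^2 to reach normal form y'' + P_1(x) y' + P_2(x) y = 0 with P_1(x) = -2/x and P_2(x) = 3 + 3/x.
x = 0 is a singular point because the y'-coefficient -2/x has a pole at x = 0 and the y-coefficient 3 + 3/x has a pole at x = 0.
It is a regular singular point because x P_1(x) = p(x) = -2 and x^2 P_2(x) = q(x) = 3x^2 + 3x are polynomials, hence analytic at x = 0.
p(0) = -2,  q(0) = 0.
Indicial equation: r(r-1) + p(0) r + q(0) = 0, i.e. r^2 + (p(0) - 1) r + q(0) = 0, i.e. r^2 - 3 r = 0.
Discriminant: (-3)^2 - 4(0) = 9, so r = (3 ± 3)/2.
Solving: r_1 = 3, r_2 = 0.

indicial: r^2 - 3 r = 0; roots r_1 = 3, r_2 = 0


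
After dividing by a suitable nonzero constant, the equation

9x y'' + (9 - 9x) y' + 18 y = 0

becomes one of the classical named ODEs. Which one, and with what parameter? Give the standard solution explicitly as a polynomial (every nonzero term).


All three coefficients share the factor 9; dividing through by 9 gives  x y'' + (1 - x) y' + 2 y = 0.
This matches the Laguerre equation x y'' + (1 - x) y' + n y = 0 with n = 2; the polynomial solution is L_2(x).
With y = sum_k a_k x^k, matching x^k gives (k+1)k a_{k+1} + (k+1) a_{k+1} - k a_k + n a_k = 0, i.e. (k+1)^2 a_{k+1} = (k - n) a_k = (k - 2) a_k. The right side vanishes at k = 2, so the series terminates at degree 2.
Standard normalization L_n(0) = 1 gives a_0 = 1. Work upward with a_{k+1} = (k - 2) a_k / (k+1)^2:
  a_1 = (0 - 2)(1) / 1^2 = -2/1 = -2
  a_2 = (1 - 2)(-2) / 2^2 = 2/4 = 1/2
Hence L_2(x) = x^2/2 - 2 x + 1.

L_2(x); series = x^2/2 - 2 x + 1


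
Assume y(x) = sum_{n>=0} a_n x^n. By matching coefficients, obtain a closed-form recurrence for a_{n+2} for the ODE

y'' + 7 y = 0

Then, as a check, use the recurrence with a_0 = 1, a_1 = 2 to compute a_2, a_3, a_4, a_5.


Substitute y = sum_n a_n x^n into y'' + (const) y = 0.
y''(x) = sum_{n>=0} (n+2)(n+1) a_{n+2} x^n.
The ODE becomes sum_n [(n+2)(n+1) a_{n+2} + 7 a_n] x^n = 0.
Setting each coefficient to zero gives the recurrence:
  (n+2)(n+1) a_{n+2} + 7 a_n = 0,
  a_{n+2} = -7 / ((n+1)(n+2)) a_n.

Check with a_0 = 1, a_1 = 2 (apply the recurrence for n = 0, 1, 2, 3): a_0 = 1, a_1 = 2, a_2 = -7/2, a_3 = -7/3, a_4 = 49/24, a_5 = 49/60.

a_{n+2} = -7/((n+1)(n+2)) * a_n; check: a_0 = 1, a_1 = 2, a_2 = -7/2, a_3 = -7/3, a_4 = 49/24, a_5 = 49/60


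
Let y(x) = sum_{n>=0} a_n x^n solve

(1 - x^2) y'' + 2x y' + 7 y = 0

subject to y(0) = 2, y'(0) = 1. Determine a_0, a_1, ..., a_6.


Ansatz: y(x) = sum_{n>=0} a_n x^n, so y'(x) = sum_{n>=1} n a_n x^(n-1) and y''(x) = sum_{n>=2} n(n-1) a_n x^(n-2).
Substitute into P(x) y'' + Q(x) y' + R(x) y = 0 with P(x) = 1 - x^2, Q(x) = 2x, R(x) = 7, and match powers of x.
Initial conditions: a_0 = 2, a_1 = 1.
Setting the coefficient of each power of x to zero and solving order by order (substituting the coefficients already found):
  x^0: 2 a_2 + 7 a_0 = 0  ->  2 a_2 = -7 a_0 = -14  ->  a_2 = -7
  x^1: 6 a_3 + 9 a_1 = 0  ->  6 a_3 = -9 a_1 = -9  ->  a_3 = -3/2
  x^2: 12 a_4 + 9 a_2 = 0  ->  12 a_4 = -9 a_2 = 63  ->  a_4 = 21/4
  x^3: 20 a_5 + 7 a_3 = 0  ->  20 a_5 = -7 a_3 = 21/2  ->  a_5 = 21/40
  x^4: 30 a_6 + 3 a_4 = 0  ->  30 a_6 = -3 a_4 = -63/4  ->  a_6 = -21/40
Truncated series: y(x) = 2 + x - 7 x^2 - (3/2) x^3 + (21/4) x^4 + (21/40) x^5 - (21/40) x^6 + O(x^7).

a_0 = 2; a_1 = 1; a_2 = -7; a_3 = -3/2; a_4 = 21/4; a_5 = 21/40; a_6 = -21/40


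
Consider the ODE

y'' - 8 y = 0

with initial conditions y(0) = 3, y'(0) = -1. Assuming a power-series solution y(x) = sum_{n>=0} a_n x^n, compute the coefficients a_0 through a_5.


Ansatz: y(x) = sum_{n>=0} a_n x^n, so y'(x) = sum_{n>=1} n a_n x^(n-1) and y''(x) = sum_{n>=2} n(n-1) a_n x^(n-2).
Substitute into P(x) y'' + Q(x) y' + R(x) y = 0 with P(x) = 1, Q(x) = 0, R(x) = -8, and match powers of x.
Initial conditions: a_0 = 3, a_1 = -1.
Setting the coefficient of each power of x to zero and solving order by order (substituting the coefficients already found):
  x^0: 2 a_2 - 8 a_0 = 0  ->  2 a_2 = 8 a_0 = 24  ->  a_2 = 12
  x^1: 6 a_3 - 8 a_1 = 0  ->  6 a_3 = 8 a_1 = -8  ->  a_3 = -4/3
  x^2: 12 a_4 - 8 a_2 = 0  ->  12 a_4 = 8 a_2 = 96  ->  a_4 = 8
  x^3: 20 a_5 - 8 a_3 = 0  ->  20 a_5 = 8 a_3 = -32/3  ->  a_5 = -8/15
Truncated series: y(x) = 3 - x + 12 x^2 - (4/3) x^3 + 8 x^4 - (8/15) x^5 + O(x^6).

a_0 = 3; a_1 = -1; a_2 = 12; a_3 = -4/3; a_4 = 8; a_5 = -8/15


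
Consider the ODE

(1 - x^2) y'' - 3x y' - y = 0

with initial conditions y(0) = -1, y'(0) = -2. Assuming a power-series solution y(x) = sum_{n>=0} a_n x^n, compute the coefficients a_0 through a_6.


Ansatz: y(x) = sum_{n>=0} a_n x^n, so y'(x) = sum_{n>=1} n a_n x^(n-1) and y''(x) = sum_{n>=2} n(n-1) a_n x^(n-2).
Substitute into P(x) y'' + Q(x) y' + R(x) y = 0 with P(x) = 1 - x^2, Q(x) = -3x, R(x) = -1, and match powers of x.
Initial conditions: a_0 = -1, a_1 = -2.
Setting the coefficient of each power of x to zero and solving order by order (substituting the coefficients already found):
  x^0: 2 a_2 - a_0 = 0  ->  2 a_2 = a_0 = -1  ->  a_2 = -1/2
  x^1: 6 a_3 - 4 a_1 = 0  ->  6 a_3 = 4 a_1 = -8  ->  a_3 = -4/3
  x^2: 12 a_4 - 9 a_2 = 0  ->  12 a_4 = 9 a_2 = -9/2  ->  a_4 = -3/8
  x^3: 20 a_5 - 16 a_3 = 0  ->  20 a_5 = 16 a_3 = -64/3  ->  a_5 = -16/15
  x^4: 30 a_6 - 25 a_4 = 0  ->  30 a_6 = 25 a_4 = -75/8  ->  a_6 = -5/16
Truncated series: y(x) = -1 - 2 x - (1/2) x^2 - (4/3) x^3 - (3/8) x^4 - (16/15) x^5 - (5/16) x^6 + O(x^7).

a_0 = -1; a_1 = -2; a_2 = -1/2; a_3 = -4/3; a_4 = -3/8; a_5 = -16/15; a_6 = -5/16


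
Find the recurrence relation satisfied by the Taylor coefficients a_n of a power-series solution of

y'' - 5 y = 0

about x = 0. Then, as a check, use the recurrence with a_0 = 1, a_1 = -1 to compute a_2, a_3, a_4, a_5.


Substitute y = sum_n a_n x^n into y'' + (const) y = 0.
y''(x) = sum_{n>=0} (n+2)(n+1) a_{n+2} x^n.
The ODE becomes sum_n [(n+2)(n+1) a_{n+2} - 5 a_n] x^n = 0.
Setting each coefficient to zero gives the recurrence:
  (n+2)(n+1) a_{n+2} - 5 a_n = 0,
  a_{n+2} = 5 / ((n+1)(n+2)) a_n.

Check with a_0 = 1, a_1 = -1 (apply the recurrence for n = 0, 1, 2, 3): a_0 = 1, a_1 = -1, a_2 = 5/2, a_3 = -5/6, a_4 = 25/24, a_5 = -5/24.

a_{n+2} = 5/((n+1)(n+2)) * a_n; check: a_0 = 1, a_1 = -1, a_2 = 5/2, a_3 = -5/6, a_4 = 25/24, a_5 = -5/24


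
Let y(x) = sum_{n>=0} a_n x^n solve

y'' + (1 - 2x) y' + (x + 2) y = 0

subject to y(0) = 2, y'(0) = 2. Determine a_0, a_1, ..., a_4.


Ansatz: y(x) = sum_{n>=0} a_n x^n, so y'(x) = sum_{n>=1} n a_n x^(n-1) and y''(x) = sum_{n>=2} n(n-1) a_n x^(n-2).
Substitute into P(x) y'' + Q(x) y' + R(x) y = 0 with P(x) = 1, Q(x) = 1 - 2x, R(x) = x + 2, and match powers of x.
Initial conditions: a_0 = 2, a_1 = 2.
Setting the coefficient of each power of x to zero and solving order by order (substituting the coefficients already found):
  x^0: 2 a_2 + a_1 + 2 a_0 = 0  ->  2 a_2 = -a_1 - 2 a_0 = -6  ->  a_2 = -3
  x^1: 6 a_3 + 2 a_2 + a_0 = 0  ->  6 a_3 = -2 a_2 - a_0 = 4  ->  a_3 = 2/3
  x^2: 12 a_4 + 3 a_3 - 2 a_2 + a_1 = 0  ->  12 a_4 = -3 a_3 + 2 a_2 - a_1 = -10  ->  a_4 = -5/6
Truncated series: y(x) = 2 + 2 x - 3 x^2 + (2/3) x^3 - (5/6) x^4 + O(x^5).

a_0 = 2; a_1 = 2; a_2 = -3; a_3 = 2/3; a_4 = -5/6


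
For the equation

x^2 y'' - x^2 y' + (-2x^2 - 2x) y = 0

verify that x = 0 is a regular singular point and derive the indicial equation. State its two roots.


Divide by x^2 to reach normal form y'' + P_1(x) y' + P_2(x) y = 0 with P_1(x) = -1 and P_2(x) = -2 - 2/x.
x = 0 is a singular point because the y-coefficient -2 - 2/x has a pole at x = 0.
It is a regular singular point because x P_1(x) = p(x) = -x and x^2 P_2(x) = q(x) = -2x^2 - 2x are polynomials, hence analytic at x = 0.
p(0) = 0,  q(0) = 0.
Indicial equation: r(r-1) + p(0) r + q(0) = 0, i.e. r^2 + (p(0) - 1) r + q(0) = 0, i.e. r^2 - 1 r = 0.
Discriminant: (-1)^2 - 4(0) = 1, so r = (1 ± 1)/2.
Solving: r_1 = 1, r_2 = 0.

indicial: r^2 - 1 r = 0; roots r_1 = 1, r_2 = 0


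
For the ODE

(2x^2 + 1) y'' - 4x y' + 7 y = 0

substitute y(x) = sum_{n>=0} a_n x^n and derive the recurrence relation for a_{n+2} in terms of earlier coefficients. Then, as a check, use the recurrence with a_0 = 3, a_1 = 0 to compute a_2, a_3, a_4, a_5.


Substitute y = sum_n a_n x^n.
(1 + 2 x^2) y'' contributes (n+2)(n+1) a_{n+2} + 2 n(n-1) a_n at x^n.
-4 x y'(x) contributes -4 n a_n at x^n.
7 y(x) contributes 7 a_n at x^n.
Matching x^n: (n+2)(n+1) a_{n+2} + (2 n(n-1) - 4 n + 7) a_n = 0.
Thus a_{n+2} = (-2 n(n-1) + 4 n - 7) / ((n+1)(n+2)) * a_n.

Check with a_0 = 3, a_1 = 0 (apply the recurrence for n = 0, 1, 2, 3): a_0 = 3, a_1 = 0, a_2 = -21/2, a_3 = 0, a_4 = 21/8, a_5 = 0.

a_(n+2) = (-2 n(n-1) + 4 n - 7) / ((n+1)(n+2)) * a_n; check: a_0 = 3, a_1 = 0, a_2 = -21/2, a_3 = 0, a_4 = 21/8, a_5 = 0


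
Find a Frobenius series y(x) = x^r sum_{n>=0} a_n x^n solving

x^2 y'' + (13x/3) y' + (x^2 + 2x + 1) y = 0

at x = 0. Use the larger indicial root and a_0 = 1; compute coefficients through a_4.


Write in Frobenius form y'' + (p(x)/x) y' + (q(x)/x^2) y = 0:
  p(x) = 13/3,  q(x) = x^2 + 2x + 1.
Indicial equation: r(r-1) + (13/3) r + (1) = 0 -> roots r_1 = -1/3, r_2 = -3.
Take r = r_1 = -1/3. Let y(x) = x^r sum_{n>=0} a_n x^n with a_0 = 1.
Substitute y = x^r sum a_n x^n and match x^{r+n}. The recurrence is
  D(n) a_n + 2 a_{n-1} + 1 a_{n-2} = 0,  where D(n) = (r+n)(r+n-1) + (13/3)(r+n) + (1).
  a_n = [-2 a_{n-1} - 1 a_{n-2}] / D(n).
Since the indicial polynomial factors as (r - r_1)(r - r_2), D(n) = (r_1 + n - r_1)(r_1 + n - r_2) = n(n + 8/3).
Evaluating step by step (a_0 = 1):
  n = 1: D(1) = 1(1 + 8/3) = 11/3; numerator = -2(1) = -2; a_1 = (-2)/(11/3) = -6/11
  n = 2: D(2) = 2(2 + 8/3) = 28/3; numerator = -2(-6/11) - 1(1) = 1/11; a_2 = (1/11)/(28/3) = 3/308
  n = 3: D(3) = 3(3 + 8/3) = 17; numerator = -2(3/308) - 1(-6/11) = 81/154; a_3 = (81/154)/(17) = 81/2618
  n = 4: D(4) = 4(4 + 8/3) = 80/3; numerator = -2(81/2618) - 1(3/308) = -375/5236; a_4 = (-375/5236)/(80/3) = -225/83776

r = -1/3; a_0 = 1; a_1 = -6/11; a_2 = 3/308; a_3 = 81/2618; a_4 = -225/83776


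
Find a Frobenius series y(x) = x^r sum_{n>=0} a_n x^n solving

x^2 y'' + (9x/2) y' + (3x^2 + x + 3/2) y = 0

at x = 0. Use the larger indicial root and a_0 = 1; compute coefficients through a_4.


Write in Frobenius form y'' + (p(x)/x) y' + (q(x)/x^2) y = 0:
  p(x) = 9/2,  q(x) = 3x^2 + x + 3/2.
Indicial equation: r(r-1) + (9/2) r + (3/2) = 0 -> roots r_1 = -1/2, r_2 = -3.
Take r = r_1 = -1/2. Let y(x) = x^r sum_{n>=0} a_n x^n with a_0 = 1.
Substitute y = x^r sum a_n x^n and match x^{r+n}. The recurrence is
  D(n) a_n + 1 a_{n-1} + 3 a_{n-2} = 0,  where D(n) = (r+n)(r+n-1) + (9/2)(r+n) + (3/2).
  a_n = [-1 a_{n-1} - 3 a_{n-2}] / D(n).
Since the indicial polynomial factors as (r - r_1)(r - r_2), D(n) = (r_1 + n - r_1)(r_1 + n - r_2) = n(n + 5/2).
Evaluating step by step (a_0 = 1):
  n = 1: D(1) = 1(1 + 5/2) = 7/2; numerator = -1(1) = -1; a_1 = (-1)/(7/2) = -2/7
  n = 2: D(2) = 2(2 + 5/2) = 9; numerator = -1(-2/7) - 3(1) = -19/7; a_2 = (-19/7)/(9) = -19/63
  n = 3: D(3) = 3(3 + 5/2) = 33/2; numerator = -1(-19/63) - 3(-2/7) = 73/63; a_3 = (73/63)/(33/2) = 146/2079
  n = 4: D(4) = 4(4 + 5/2) = 26; numerator = -1(146/2079) - 3(-19/63) = 1735/2079; a_4 = (1735/2079)/(26) = 1735/54054

r = -1/2; a_0 = 1; a_1 = -2/7; a_2 = -19/63; a_3 = 146/2079; a_4 = 1735/54054


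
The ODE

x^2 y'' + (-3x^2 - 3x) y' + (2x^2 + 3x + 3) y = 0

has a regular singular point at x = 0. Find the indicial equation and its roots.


Divide by x^2 to reach normal form y'' + P_1(x) y' + P_2(x) y = 0 with P_1(x) = -3 - 3/x and P_2(x) = 2 + 3/x + 3/x^2.
x = 0 is a singular point because the y'-coefficient -3 - 3/x has a pole at x = 0 and the y-coefficient 2 + 3/x + 3/x^2 has a pole at x = 0.
It is a regular singular point because x P_1(x) = p(x) = -3x - 3 and x^2 P_2(x) = q(x) = 2x^2 + 3x + 3 are polynomials, hence analytic at x = 0.
p(0) = -3,  q(0) = 3.
Indicial equation: r(r-1) + p(0) r + q(0) = 0, i.e. r^2 + (p(0) - 1) r + q(0) = 0, i.e. r^2 - 4 r + 3 = 0.
Discriminant: (-4)^2 - 4(3) = 4, so r = (4 ± 2)/2.
Solving: r_1 = 3, r_2 = 1.

indicial: r^2 - 4 r + 3 = 0; roots r_1 = 3, r_2 = 1


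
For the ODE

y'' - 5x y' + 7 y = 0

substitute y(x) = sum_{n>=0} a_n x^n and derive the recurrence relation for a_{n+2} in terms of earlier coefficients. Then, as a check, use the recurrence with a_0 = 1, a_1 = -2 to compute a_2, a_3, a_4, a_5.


Substitute y = sum_n a_n x^n.
y''(x) has coefficient (n+2)(n+1) a_{n+2} at x^n;
-5 x y'(x) has coefficient -5 n a_n at x^n (shift);
7 y(x) has coefficient 7 a_n at x^n.
Matching x^n: (n+2)(n+1) a_{n+2} + (-5n + 7) a_n = 0.
Thus a_{n+2} = (5n - 7) / ((n+1)(n+2)) * a_n.

Check with a_0 = 1, a_1 = -2 (apply the recurrence for n = 0, 1, 2, 3): a_0 = 1, a_1 = -2, a_2 = -7/2, a_3 = 2/3, a_4 = -7/8, a_5 = 4/15.

a_(n+2) = (5n - 7) / ((n+1)(n+2)) * a_n; check: a_0 = 1, a_1 = -2, a_2 = -7/2, a_3 = 2/3, a_4 = -7/8, a_5 = 4/15


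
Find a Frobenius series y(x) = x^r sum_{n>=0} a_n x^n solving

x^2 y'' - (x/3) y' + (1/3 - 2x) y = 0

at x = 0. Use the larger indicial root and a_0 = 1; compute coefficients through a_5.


Write in Frobenius form y'' + (p(x)/x) y' + (q(x)/x^2) y = 0:
  p(x) = -1/3,  q(x) = 1/3 - 2x.
Indicial equation: r(r-1) + (-1/3) r + (1/3) = 0 -> roots r_1 = 1, r_2 = 1/3.
Take r = r_1 = 1. Let y(x) = x^r sum_{n>=0} a_n x^n with a_0 = 1.
Substitute y = x^r sum a_n x^n and match x^{r+n}. The recurrence is
  D(n) a_n - 2 a_{n-1} = 0,  where D(n) = (r+n)(r+n-1) + (-1/3)(r+n) + (1/3).
  a_n = 2 / D(n) * a_{n-1}.
Since the indicial polynomial factors as (r - r_1)(r - r_2), D(n) = (r_1 + n - r_1)(r_1 + n - r_2) = n(n + 2/3).
Evaluating step by step (a_0 = 1):
  n = 1: D(1) = 1(1 + 2/3) = 5/3; numerator = 2(1) = 2; a_1 = (2)/(5/3) = 6/5
  n = 2: D(2) = 2(2 + 2/3) = 16/3; numerator = 2(6/5) = 12/5; a_2 = (12/5)/(16/3) = 9/20
  n = 3: D(3) = 3(3 + 2/3) = 11; numerator = 2(9/20) = 9/10; a_3 = (9/10)/(11) = 9/110
  n = 4: D(4) = 4(4 + 2/3) = 56/3; numerator = 2(9/110) = 9/55; a_4 = (9/55)/(56/3) = 27/3080
  n = 5: D(5) = 5(5 + 2/3) = 85/3; numerator = 2(27/3080) = 27/1540; a_5 = (27/1540)/(85/3) = 81/130900

r = 1; a_0 = 1; a_1 = 6/5; a_2 = 9/20; a_3 = 9/110; a_4 = 27/3080; a_5 = 81/130900
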